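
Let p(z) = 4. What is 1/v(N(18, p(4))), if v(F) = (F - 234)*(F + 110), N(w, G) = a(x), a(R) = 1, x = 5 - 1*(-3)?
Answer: -1/25863 ≈ -3.8665e-5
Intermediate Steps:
x = 8 (x = 5 + 3 = 8)
N(w, G) = 1
v(F) = (-234 + F)*(110 + F)
1/v(N(18, p(4))) = 1/(-25740 + 1² - 124*1) = 1/(-25740 + 1 - 124) = 1/(-25863) = -1/25863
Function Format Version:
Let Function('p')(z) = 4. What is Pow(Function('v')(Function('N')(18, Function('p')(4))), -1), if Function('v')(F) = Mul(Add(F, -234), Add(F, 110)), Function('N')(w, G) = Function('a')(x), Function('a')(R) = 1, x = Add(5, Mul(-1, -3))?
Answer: Rational(-1, 25863) ≈ -3.8665e-5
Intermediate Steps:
x = 8 (x = Add(5, 3) = 8)
Function('N')(w, G) = 1
Function('v')(F) = Mul(Add(-234, F), Add(110, F))
Pow(Function('v')(Function('N')(18, Function('p')(4))), -1) = Pow(Add(-25740, Pow(1, 2), Mul(-124, 1)), -1) = Pow(Add(-25740, 1, -124), -1) = Pow(-25863, -1) = Rational(-1, 25863)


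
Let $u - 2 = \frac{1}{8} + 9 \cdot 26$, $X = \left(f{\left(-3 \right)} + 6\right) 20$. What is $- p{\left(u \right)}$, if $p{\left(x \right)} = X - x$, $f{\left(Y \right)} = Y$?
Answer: $\frac{1409}{8} \approx 176.13$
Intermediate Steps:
$X = 60$ ($X = \left(-3 + 6\right) 20 = 3 \cdot 20 = 60$)
$u = \frac{1889}{8}$ ($u = 2 + \left(\frac{1}{8} + 9 \cdot 26\right) = 2 + \left(\frac{1}{8} + 234\right) = 2 + \frac{1873}{8} = \frac{1889}{8} \approx 236.13$)
$p{\left(x \right)} = 60 - x$
$- p{\left(u \right)} = - (60 - \frac{1889}{8}) = \left(-1\right) \left(- \frac{1409}{8}\right) = \frac{1409}{8}$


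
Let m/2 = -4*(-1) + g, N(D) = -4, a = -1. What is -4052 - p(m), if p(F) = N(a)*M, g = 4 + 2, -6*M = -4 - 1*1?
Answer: -12146/3 ≈ -4048.7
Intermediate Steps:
M = 5/6 (M = -(-4 - 1*1)/6 = -(-4 - 1)/6 = -1/6*(-5) = 5/6 ≈ 0.83333)
g = 6
m = 20 (m = 2*(-4*(-1) + 6) = 2*(4 + 6) = 2*10 = 20)
p(F) = -10/3 (p(F) = -4*5/6 = -10/3)
-4052 - p(m) = -4052 - 1*(-10/3) = -4052 + 10/3 = -12146/3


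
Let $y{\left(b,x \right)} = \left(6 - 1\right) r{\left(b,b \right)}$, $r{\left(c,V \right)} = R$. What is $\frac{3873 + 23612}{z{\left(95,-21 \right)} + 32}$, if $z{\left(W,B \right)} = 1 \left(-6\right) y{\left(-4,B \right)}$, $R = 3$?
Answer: $- \frac{27485}{58} \approx -473.88$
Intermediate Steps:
$r{\left(c,V \right)} = 3$
$y{\left(b,x \right)} = 15$ ($y{\left(b,x \right)} = \left(6 - 1\right) 3 = 5 \cdot 3 = 15$)
$z{\left(W,B \right)} = -90$ ($z{\left(W,B \right)} = 1 \left(-6\right) 15 = \left(-6\right) 15 = -90$)
$\frac{3873 + 23612}{z{\left(95,-21 \right)} + 32} = \frac{3873 + 23612}{-90 + 32} = \frac{27485}{-58} = 27485 \left(- \frac{1}{58}\right) = - \frac{27485}{58}$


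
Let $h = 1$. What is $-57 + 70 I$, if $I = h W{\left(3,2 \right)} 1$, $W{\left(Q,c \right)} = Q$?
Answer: $153$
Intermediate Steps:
$I = 3$ ($I = 1 \cdot 3 \cdot 1 = 3 \cdot 1 = 3$)
$-57 + 70 I = -57 + 70 \cdot 3 = -57 + 210 = 153$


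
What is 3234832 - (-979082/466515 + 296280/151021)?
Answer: 227905445916018602/70453561815 ≈ 3.2348e+6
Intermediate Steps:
3234832 - (-979082/466515 + 296280/151021) = 3234832 - 1*(-9642878522/70453561815) = 3234832 + 9642878522/70453561815 = 227905445916018602/70453561815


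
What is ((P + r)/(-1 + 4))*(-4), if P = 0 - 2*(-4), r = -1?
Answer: -28/3 ≈ -9.3333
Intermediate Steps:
P = 8 (P = 0 + 8 = 8)
((P + r)/(-1 + 4))*(-4) = ((8 - 1)/(-1 + 4))*(-4) = (7/3)*(-4) = -28/3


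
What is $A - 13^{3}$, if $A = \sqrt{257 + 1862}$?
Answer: $-2197 + \sqrt{2119} \approx -2151.0$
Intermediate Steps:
$A = \sqrt{2119} \approx 46.033$
$A - 13^{3} = \sqrt{2119} - 13^{3} = \sqrt{2119} - 2197 = -2197 + \sqrt{2119}$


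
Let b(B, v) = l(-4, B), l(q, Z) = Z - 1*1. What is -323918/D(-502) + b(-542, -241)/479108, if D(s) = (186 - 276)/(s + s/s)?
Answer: -12958507387669/7186620 ≈ -1.8031e+6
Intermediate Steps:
l(q, Z) = -1 + Z (l(q, Z) = Z - 1 = -1 + Z)
b(B, v) = -1 + B
D(s) = -90/(1 + s) (D(s) = -90/(s + 1) = -90/(1 + s))
-323918/D(-502) + b(-542, -241)/479108 = -323918/((-90/(1 - 502))) + (-1 - 542)/479108 = -323918/((-90/(-501))) - 543*1/479108 = -323918/((-90*(-1/501))) - 543/479108 = -323918/30/167 - 543/479108 = -323918*167/30 - 543/479108 = -27047153/15 - 543/479108 = -12958507387669/7186620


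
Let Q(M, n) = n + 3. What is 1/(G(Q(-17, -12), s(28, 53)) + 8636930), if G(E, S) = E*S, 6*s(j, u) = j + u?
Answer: 2/17273617 ≈ 1.1578e-7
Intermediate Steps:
s(j, u) = j/6 + u/6 (s(j, u) = (j + u)/6 = j/6 + u/6)
Q(M, n) = 3 + n
1/(G(Q(-17, -12), s(28, 53)) + 8636930) = 1/((3 - 12)*((⅙)*28 + (⅙)*53) + 8636930) = 1/(-9*(14/3 + 53/6) + 8636930) = 1/(-9*27/2 + 8636930) = 1/(-243/2 + 8636930) = 1/(17273617/2) = 2/17273617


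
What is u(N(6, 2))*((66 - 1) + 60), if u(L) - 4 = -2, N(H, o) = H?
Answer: 250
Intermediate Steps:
u(L) = 2 (u(L) = 4 - 2 = 2)
u(N(6, 2))*((66 - 1) + 60) = 2*((66 - 1) + 60) = 2*(65 + 60) = 2*125 = 250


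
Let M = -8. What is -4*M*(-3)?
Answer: -96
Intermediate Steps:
-4*M*(-3) = -4*(-8)*(-3) = 32*(-3) = -96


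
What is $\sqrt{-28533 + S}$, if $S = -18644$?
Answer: $i \sqrt{47177} \approx 217.2 i$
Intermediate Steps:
$\sqrt{-28533 + S} = \sqrt{-28533 - 18644} = \sqrt{-47177} = i \sqrt{47177}$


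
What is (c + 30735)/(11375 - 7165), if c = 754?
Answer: 31489/4210 ≈ 7.4796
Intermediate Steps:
(c + 30735)/(11375 - 7165) = (754 + 30735)/(11375 - 7165) = 31489/4210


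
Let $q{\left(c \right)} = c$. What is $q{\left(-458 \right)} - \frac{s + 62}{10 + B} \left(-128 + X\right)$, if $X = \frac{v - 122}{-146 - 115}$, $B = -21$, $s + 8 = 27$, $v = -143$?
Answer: $- \frac{40399}{29} \approx -1393.1$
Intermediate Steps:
$s = 19$ ($s = -8 + 27 = 19$)
$X = \frac{265}{261}$ ($X = \frac{-143 - 122}{-146 - 115} = - \frac{265}{-261} = \left(-265\right) \left(- \frac{1}{261}\right) = \frac{265}{261} \approx 1.0153$)
$q{\left(-458 \right)} - \frac{s + 62}{10 + B} \left(-128 + X\right) = -458 - \frac{19 + 62}{10 - 21} \left(-128 + \frac{265}{261}\right) = -458 - \frac{81}{-11} \left(- \frac{33143}{261}\right) = -458 - 81 \left(- \frac{1}{11}\right) \left(- \frac{33143}{261}\right) = -458 - \left(- \frac{81}{11}\right) \left(- \frac{33143}{261}\right) = -458 - \frac{27117}{29} = - \frac{40399}{29}$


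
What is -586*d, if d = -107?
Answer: 62702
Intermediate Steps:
-586*d = -586*(-107) = 62702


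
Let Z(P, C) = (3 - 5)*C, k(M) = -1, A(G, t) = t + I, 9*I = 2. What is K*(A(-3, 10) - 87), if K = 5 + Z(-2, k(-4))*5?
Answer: -3455/3 ≈ -1151.7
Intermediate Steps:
I = 2/9 (I = (⅑)*2 = 2/9 ≈ 0.22222)
A(G, t) = 2/9 + t (A(G, t) = t + 2/9 = 2/9 + t)
Z(P, C) = -2*C
K = 15 (K = 5 - 2*(-1)*5 = 5 + 2*5 = 5 + 10 = 15)
K*(A(-3, 10) - 87) = 15*((2/9 + 10) - 87) = 15*(92/9 - 87) = 15*(-691/9) = -3455/3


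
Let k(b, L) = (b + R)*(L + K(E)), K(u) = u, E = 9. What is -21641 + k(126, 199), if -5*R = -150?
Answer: 10807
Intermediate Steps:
R = 30 (R = -1/5*(-150) = 30)
k(b, L) = (9 + L)*(30 + b) (k(b, L) = (b + 30)*(L + 9) = (30 + b)*(9 + L) = (9 + L)*(30 + b))
-21641 + k(126, 199) = -21641 + (270 + 9*126 + 30*199 + 199*126) = -21641 + (270 + 1134 + 5970 + 25074) = -21641 + 32448 = 10807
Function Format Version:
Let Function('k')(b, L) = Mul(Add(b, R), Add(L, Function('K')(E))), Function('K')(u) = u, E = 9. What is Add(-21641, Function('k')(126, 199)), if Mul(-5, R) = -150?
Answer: 10807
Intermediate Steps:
R = 30 (R = Mul(Rational(-1, 5), -150) = 30)
Function('k')(b, L) = Mul(Add(9, L), Add(30, b)) (Function('k')(b, L) = Mul(Add(b, 30), Add(L, 9)) = Mul(Add(30, b), Add(9, L)) = Mul(Add(9, L), Add(30, b)))
Add(-21641, Function('k')(126, 199)) = Add(-21641, Add(270, Mul(9, 126), Mul(30, 199), Mul(199, 126))) = Add(-21641, Add(270, 1134, 5970, 25074)) = Add(-21641, 32448) = 10807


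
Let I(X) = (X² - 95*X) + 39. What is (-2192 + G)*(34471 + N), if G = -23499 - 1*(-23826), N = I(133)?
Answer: -73786860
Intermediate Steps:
I(X) = 39 + X² - 95*X
N = 5093 (N = 39 + 133² - 95*133 = 39 + 17689 - 12635 = 5093)
G = 327 (G = -23499 + 23826 = 327)
(-2192 + G)*(34471 + N) = (-2192 + 327)*(34471 + 5093) = -1865*39564 = -73786860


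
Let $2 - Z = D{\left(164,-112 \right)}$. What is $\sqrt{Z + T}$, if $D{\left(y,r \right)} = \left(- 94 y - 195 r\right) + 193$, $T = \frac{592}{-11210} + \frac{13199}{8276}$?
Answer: $\frac{i \sqrt{3557630203708386745}}{23193490} \approx 81.323 i$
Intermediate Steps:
$T = \frac{71530699}{46386980}$ ($T = 592 \left(- \frac{1}{11210}\right) + 13199 \cdot \frac{1}{8276} = - \frac{296}{5605} + \frac{13199}{8276} = \frac{71530699}{46386980} \approx 1.542$)
$D{\left(y,r \right)} = 193 - 195 r - 94 y$ ($D{\left(y,r \right)} = \left(- 195 r - 94 y\right) + 193 = 193 - 195 r - 94 y$)
$Z = -6615$ ($Z = 2 - \left(193 - -21840 - 15416\right) = 2 - \left(193 + 21840 - 15416\right) = 2 - 6617 = -6615$)
$\sqrt{Z + T} = \sqrt{-6615 + \frac{71530699}{46386980}} = \sqrt{- \frac{306778342001}{46386980}} = \frac{i \sqrt{3557630203708386745}}{23193490}$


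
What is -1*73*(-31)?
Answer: 2263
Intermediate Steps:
-1*73*(-31) = -73*(-31) = 2263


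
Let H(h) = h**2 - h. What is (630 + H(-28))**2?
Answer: 2079364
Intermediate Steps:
(630 + H(-28))**2 = (630 - 28*(-1 - 28))**2 = (630 - 28*(-29))**2 = (630 + 812)**2 = 1442**2 = 2079364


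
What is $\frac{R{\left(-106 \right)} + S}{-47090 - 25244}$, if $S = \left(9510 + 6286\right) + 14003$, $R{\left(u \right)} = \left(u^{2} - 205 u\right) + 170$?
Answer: $- \frac{62935}{72334} \approx -0.87006$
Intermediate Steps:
$R{\left(u \right)} = 170 + u^{2} - 205 u$
$S = 29799$ ($S = 15796 + 14003 = 29799$)
$\frac{R{\left(-106 \right)} + S}{-47090 - 25244} = \frac{\left(170 + \left(-106\right)^{2} - -21730\right) + 29799}{-47090 - 25244} = \frac{\left(170 + 11236 + 21730\right) + 29799}{-72334} = \left(33136 + 29799\right) \left(- \frac{1}{72334}\right) = 62935 \left(- \frac{1}{72334}\right) = - \frac{62935}{72334}$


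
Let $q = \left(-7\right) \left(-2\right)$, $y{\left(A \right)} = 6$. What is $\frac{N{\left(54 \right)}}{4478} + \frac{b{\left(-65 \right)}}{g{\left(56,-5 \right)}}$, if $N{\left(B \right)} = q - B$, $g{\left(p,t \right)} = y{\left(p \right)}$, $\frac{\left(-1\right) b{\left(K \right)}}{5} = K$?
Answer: $\frac{727555}{13434} \approx 54.158$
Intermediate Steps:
$b{\left(K \right)} = - 5 K$
$g{\left(p,t \right)} = 6$
$q = 14$
$N{\left(B \right)} = 14 - B$
$\frac{N{\left(54 \right)}}{4478} + \frac{b{\left(-65 \right)}}{g{\left(56,-5 \right)}} = \frac{14 - 54}{4478} + \frac{\left(-5\right) \left(-65\right)}{6} = \left(14 - 54\right) \frac{1}{4478} + 325 \cdot \frac{1}{6} = \left(-40\right) \frac{1}{4478} + \frac{325}{6} = - \frac{20}{2239} + \frac{325}{6} = \frac{727555}{13434}$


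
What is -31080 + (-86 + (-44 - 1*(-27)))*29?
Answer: -34067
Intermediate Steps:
-31080 + (-86 + (-44 - 1*(-27)))*29 = -31080 + (-86 + (-44 + 27))*29 = -31080 + (-86 - 17)*29 = -31080 - 103*29 = -31080 - 2987 = -34067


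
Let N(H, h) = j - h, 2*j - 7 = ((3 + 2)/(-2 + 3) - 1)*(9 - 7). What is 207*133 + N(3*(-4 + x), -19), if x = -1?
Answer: 55115/2 ≈ 27558.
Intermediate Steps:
j = 15/2 (j = 7/2 + (((3 + 2)/(-2 + 3) - 1)*(9 - 7))/2 = 7/2 + ((5/1 - 1)*2)/2 = 7/2 + ((5*1 - 1)*2)/2 = 7/2 + ((5 - 1)*2)/2 = 7/2 + (4*2)/2 = 7/2 + (½)*8 = 7/2 + 4 = 15/2 ≈ 7.5000)
N(H, h) = 15/2 - h
207*133 + N(3*(-4 + x), -19) = 207*133 + (15/2 - 1*(-19)) = 27531 + (15/2 + 19) = 27531 + 53/2 = 55115/2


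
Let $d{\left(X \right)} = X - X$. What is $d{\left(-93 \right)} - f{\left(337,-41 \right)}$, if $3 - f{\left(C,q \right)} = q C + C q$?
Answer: $-27637$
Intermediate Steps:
$f{\left(C,q \right)} = 3 - 2 C q$ ($f{\left(C,q \right)} = 3 - \left(q C + C q\right) = 3 - \left(C q + C q\right) = 3 - 2 C q$)
$d{\left(X \right)} = 0$
$d{\left(-93 \right)} - f{\left(337,-41 \right)} = 0 - \left(3 - 674 \left(-41\right)\right) = 0 - \left(3 + 27634\right) = 0 - 27637 = -27637$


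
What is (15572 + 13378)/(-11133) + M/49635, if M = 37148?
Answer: -113707174/61398495 ≈ -1.8520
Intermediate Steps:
(15572 + 13378)/(-11133) + M/49635 = (15572 + 13378)/(-11133) + 37148/49635 = 28950*(-1/11133) + 37148*(1/49635) = -9650/3711 + 37148/49635 = -113707174/61398495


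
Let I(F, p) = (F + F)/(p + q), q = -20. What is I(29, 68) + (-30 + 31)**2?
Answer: 53/24 ≈ 2.2083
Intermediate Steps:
I(F, p) = 2*F/(-20 + p) (I(F, p) = (F + F)/(p - 20) = (2*F)/(-20 + p) = 2*F/(-20 + p))
I(29, 68) + (-30 + 31)**2 = 2*29/(-20 + 68) + (-30 + 31)**2 = 2*29/48 + 1**2 = 2*29*(1/48) + 1 = 29/24 + 1 = 53/24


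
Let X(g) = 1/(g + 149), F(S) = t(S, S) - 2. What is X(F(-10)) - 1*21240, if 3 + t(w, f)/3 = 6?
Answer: -3313439/156 ≈ -21240.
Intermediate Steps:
t(w, f) = 9 (t(w, f) = -9 + 3*6 = -9 + 18 = 9)
F(S) = 7 (F(S) = 9 - 2 = 7)
X(g) = 1/(149 + g)
X(F(-10)) - 1*21240 = 1/(149 + 7) - 1*21240 = 1/156 - 21240 = -3313439/156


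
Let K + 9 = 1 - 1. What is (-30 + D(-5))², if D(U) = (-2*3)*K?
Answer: 576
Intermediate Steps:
K = -9 (K = -9 + (1 - 1) = -9 + 0 = -9)
D(U) = 54 (D(U) = -2*3*(-9) = -6*(-9) = 54)
(-30 + D(-5))² = (-30 + 54)² = 24² = 576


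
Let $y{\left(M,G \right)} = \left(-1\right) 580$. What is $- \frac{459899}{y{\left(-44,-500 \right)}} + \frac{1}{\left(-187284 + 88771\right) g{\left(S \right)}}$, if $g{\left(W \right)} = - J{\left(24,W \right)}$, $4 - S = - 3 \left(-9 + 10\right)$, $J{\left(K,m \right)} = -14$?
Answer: $\frac{10935938311}{13791820} \approx 792.93$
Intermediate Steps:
$S = 7$ ($S = 4 - - 3 \left(-9 + 10\right) = 4 - \left(-3\right) 1 = 4 - -3 = 4 + 3 = 7$)
$y{\left(M,G \right)} = -580$
$g{\left(W \right)} = 14$ ($g{\left(W \right)} = \left(-1\right) \left(-14\right) = 14$)
$- \frac{459899}{y{\left(-44,-500 \right)}} + \frac{1}{\left(-187284 + 88771\right) g{\left(S \right)}} = - \frac{459899}{-580} + \frac{1}{\left(-187284 + 88771\right) 14} = \left(-459899\right) \left(- \frac{1}{580}\right) + \frac{1}{-98513} \cdot \frac{1}{14} = \frac{459899}{580} - \frac{1}{1379182} = \frac{10935938311}{13791820}$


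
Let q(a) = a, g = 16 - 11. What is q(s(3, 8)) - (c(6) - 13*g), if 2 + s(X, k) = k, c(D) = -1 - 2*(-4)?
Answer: 64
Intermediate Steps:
c(D) = 7 (c(D) = -1 + 8 = 7)
s(X, k) = -2 + k
g = 5
q(s(3, 8)) - (c(6) - 13*g) = (-2 + 8) - (7 - 13*5) = 6 - (7 - 65) = 6 - 1*(-58) = 6 + 58 = 64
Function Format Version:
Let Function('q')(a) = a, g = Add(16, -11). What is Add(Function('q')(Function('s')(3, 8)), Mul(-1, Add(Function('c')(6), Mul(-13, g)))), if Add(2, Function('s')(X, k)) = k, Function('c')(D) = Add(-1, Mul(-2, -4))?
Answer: 64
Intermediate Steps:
Function('c')(D) = 7 (Function('c')(D) = Add(-1, 8) = 7)
Function('s')(X, k) = Add(-2, k)
g = 5
Add(Function('q')(Function('s')(3, 8)), Mul(-1, Add(Function('c')(6), Mul(-13, g)))) = Add(Add(-2, 8), Mul(-1, Add(7, Mul(-13, 5)))) = Add(6, Mul(-1, Add(7, -65))) = Add(6, Mul(-1, -58)) = Add(6, 58) = 64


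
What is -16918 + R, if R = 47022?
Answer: 30104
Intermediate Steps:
-16918 + R = -16918 + 47022 = 30104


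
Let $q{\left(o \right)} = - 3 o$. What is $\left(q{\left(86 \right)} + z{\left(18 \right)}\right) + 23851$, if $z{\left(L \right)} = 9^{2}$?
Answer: $23674$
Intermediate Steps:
$z{\left(L \right)} = 81$
$\left(q{\left(86 \right)} + z{\left(18 \right)}\right) + 23851 = \left(\left(-3\right) 86 + 81\right) + 23851 = \left(-258 + 81\right) + 23851 = -177 + 23851 = 23674$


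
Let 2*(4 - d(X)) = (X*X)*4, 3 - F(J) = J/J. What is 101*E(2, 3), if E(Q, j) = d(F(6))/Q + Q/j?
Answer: -404/3 ≈ -134.67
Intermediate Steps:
F(J) = 2 (F(J) = 3 - J/J = 3 - 1*1 = 3 - 1 = 2)
d(X) = 4 - 2*X² (d(X) = 4 - X*X*4/2 = 4 - X²*4/2 = 4 - 2*X²)
E(Q, j) = -4/Q + Q/j (E(Q, j) = (4 - 2*2²)/Q + Q/j = (4 - 2*4)/Q + Q/j = (4 - 8)/Q + Q/j = -4/Q + Q/j)
101*E(2, 3) = 101*(-4/2 + 2/3) = 101*(-4*½ + 2*(⅓)) = 101*(-2 + ⅔) = 101*(-4/3) = -404/3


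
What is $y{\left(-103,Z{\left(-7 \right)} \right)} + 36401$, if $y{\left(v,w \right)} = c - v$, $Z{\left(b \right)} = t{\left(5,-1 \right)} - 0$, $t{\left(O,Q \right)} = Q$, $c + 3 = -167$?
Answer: $36334$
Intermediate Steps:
$c = -170$ ($c = -3 - 167 = -170$)
$Z{\left(b \right)} = -1$ ($Z{\left(b \right)} = -1 - 0 = -1 + 0 = -1$)
$y{\left(v,w \right)} = -170 - v$
$y{\left(-103,Z{\left(-7 \right)} \right)} + 36401 = \left(-170 - -103\right) + 36401 = \left(-170 + 103\right) + 36401 = -67 + 36401 = 36334$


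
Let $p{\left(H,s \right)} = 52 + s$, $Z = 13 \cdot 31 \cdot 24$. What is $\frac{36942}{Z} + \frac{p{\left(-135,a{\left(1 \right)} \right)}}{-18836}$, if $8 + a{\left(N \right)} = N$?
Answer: $\frac{14487589}{3795454} \approx 3.8171$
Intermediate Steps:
$a{\left(N \right)} = -8 + N$
$Z = 9672$ ($Z = 403 \cdot 24 = 9672$)
$\frac{36942}{Z} + \frac{p{\left(-135,a{\left(1 \right)} \right)}}{-18836} = \frac{36942}{9672} + \frac{52 + \left(-8 + 1\right)}{-18836} = 36942 \cdot \frac{1}{9672} + \left(52 - 7\right) \left(- \frac{1}{18836}\right) = \frac{6157}{1612} + 45 \left(- \frac{1}{18836}\right) = \frac{6157}{1612} - \frac{45}{18836} = \frac{14487589}{3795454}$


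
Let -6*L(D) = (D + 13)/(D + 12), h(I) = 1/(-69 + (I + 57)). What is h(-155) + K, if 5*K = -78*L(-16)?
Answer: 6493/3340 ≈ 1.9440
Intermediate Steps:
h(I) = 1/(-12 + I) (h(I) = 1/(-69 + (57 + I)) = 1/(-12 + I))
L(D) = -(13 + D)/(6*(12 + D)) (L(D) = -(D + 13)/(6*(D + 12)) = -(13 + D)/(6*(12 + D)))
K = 39/20 (K = (-13*(-13 - 1*(-16))/(12 - 16))/5 = (-13*(-13 + 16)/(-4))/5 = (-13*(-1)*3/4)/5 = (-78*(-1/8))/5 = (1/5)*(39/4) = 39/20 ≈ 1.9500)
h(-155) + K = 1/(-12 - 155) + 39/20 = 1/(-167) + 39/20 = -1/167 + 39/20 = 6493/3340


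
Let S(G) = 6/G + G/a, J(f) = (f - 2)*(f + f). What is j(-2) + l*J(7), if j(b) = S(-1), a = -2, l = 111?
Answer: 15529/2 ≈ 7764.5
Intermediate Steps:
J(f) = 2*f*(-2 + f) (J(f) = (-2 + f)*(2*f) = 2*f*(-2 + f))
S(G) = 6/G - G/2 (S(G) = 6/G + G/(-2) = 6/G + G*(-1/2) = 6/G - G/2)
j(b) = -11/2 (j(b) = 6/(-1) - 1/2*(-1) = 6*(-1) + 1/2 = -6 + 1/2 = -11/2)
j(-2) + l*J(7) = -11/2 + 111*(2*7*(-2 + 7)) = -11/2 + 111*(2*7*5) = -11/2 + 111*70 = -11/2 + 7770 = 15529/2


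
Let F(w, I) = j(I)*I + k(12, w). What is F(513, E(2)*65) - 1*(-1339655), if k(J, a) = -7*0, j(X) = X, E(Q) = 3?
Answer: 1377680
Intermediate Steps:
k(J, a) = 0
F(w, I) = I**2 (F(w, I) = I*I + 0 = I**2 + 0 = I**2)
F(513, E(2)*65) - 1*(-1339655) = (3*65)**2 - 1*(-1339655) = 195**2 + 1339655 = 38025 + 1339655 = 1377680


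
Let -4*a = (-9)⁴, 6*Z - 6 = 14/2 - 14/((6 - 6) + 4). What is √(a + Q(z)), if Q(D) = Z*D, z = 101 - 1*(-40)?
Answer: I*√1417 ≈ 37.643*I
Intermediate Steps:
Z = 19/12 (Z = 1 + (14/2 - 14/((6 - 6) + 4))/6 = 1 + (14*(½) - 14/(0 + 4))/6 = 1 + (7 - 14/4)/6 = 1 + (7 - 14*¼)/6 = 1 + (7 - 7/2)/6 = 1 + (⅙)*(7/2) = 1 + 7/12 = 19/12 ≈ 1.5833)
a = -6561/4 (a = -¼*(-9)⁴ = -¼*6561 = -6561/4 ≈ -1640.3)
z = 141 (z = 101 + 40 = 141)
Q(D) = 19*D/12
√(a + Q(z)) = √(-6561/4 + (19/12)*141) = √(-6561/4 + 893/4) = √(-1417) = I*√1417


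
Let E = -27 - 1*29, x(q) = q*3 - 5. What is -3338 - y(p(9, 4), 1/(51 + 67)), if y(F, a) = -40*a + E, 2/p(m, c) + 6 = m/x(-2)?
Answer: -193618/59 ≈ -3281.7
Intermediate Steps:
x(q) = -5 + 3*q (x(q) = 3*q - 5 = -5 + 3*q)
E = -56 (E = -27 - 29 = -56)
p(m, c) = 2/(-6 - m/11) (p(m, c) = 2/(-6 + m/(-5 + 3*(-2))) = 2/(-6 + m/(-5 - 6)) = 2/(-6 + m/(-11)) = 2/(-6 + m*(-1/11)) = 2/(-6 - m/11))
y(F, a) = -56 - 40*a (y(F, a) = -40*a - 56 = -56 - 40*a)
-3338 - y(p(9, 4), 1/(51 + 67)) = -3338 - (-56 - 40/(51 + 67)) = -3338 - (-56 - 40/118) = -3338 - (-56 - 40*1/118) = -3338 - (-56 - 20/59) = -3338 - 1*(-3324/59) = -3338 + 3324/59 = -193618/59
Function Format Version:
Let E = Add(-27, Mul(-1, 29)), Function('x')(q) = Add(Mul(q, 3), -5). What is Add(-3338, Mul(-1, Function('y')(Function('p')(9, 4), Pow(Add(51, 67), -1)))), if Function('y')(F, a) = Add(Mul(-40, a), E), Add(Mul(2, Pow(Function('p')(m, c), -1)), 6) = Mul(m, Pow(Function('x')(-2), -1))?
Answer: Rational(-193618, 59) ≈ -3281.7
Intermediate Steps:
Function('x')(q) = Add(-5, Mul(3, q)) (Function('x')(q) = Add(Mul(3, q), -5) = Add(-5, Mul(3, q)))
E = -56 (E = Add(-27, -29) = -56)
Function('p')(m, c) = Mul(2, Pow(Add(-6, Mul(Rational(-1, 11), m)), -1)) (Function('p')(m, c) = Mul(2, Pow(Add(-6, Mul(m, Pow(Add(-5, Mul(3, -2)), -1))), -1)) = Mul(2, Pow(Add(-6, Mul(m, Pow(Add(-5, -6), -1))), -1)) = Mul(2, Pow(Add(-6, Mul(m, Pow(-11, -1))), -1)) = Mul(2, Pow(Add(-6, Mul(m, Rational(-1, 11))), -1)) = Mul(2, Pow(Add(-6, Mul(Rational(-1, 11), m)), -1)))
Function('y')(F, a) = Add(-56, Mul(-40, a)) (Function('y')(F, a) = Add(Mul(-40, a), -56) = Add(-56, Mul(-40, a)))
Add(-3338, Mul(-1, Function('y')(Function('p')(9, 4), Pow(Add(51, 67), -1)))) = Add(-3338, Mul(-1, Add(-56, Mul(-40, Pow(Add(51, 67), -1))))) = Add(-3338, Mul(-1, Add(-56, Mul(-40, Pow(118, -1))))) = Add(-3338, Mul(-1, Add(-56, Mul(-40, Rational(1, 118))))) = Add(-3338, Mul(-1, Add(-56, Rational(-20, 59)))) = Add(-3338, Mul(-1, Rational(-3324, 59))) = Add(-3338, Rational(3324, 59)) = Rational(-193618, 59)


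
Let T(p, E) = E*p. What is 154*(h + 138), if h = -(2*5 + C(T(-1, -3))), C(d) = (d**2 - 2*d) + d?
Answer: 18788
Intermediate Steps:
C(d) = d**2 - d
h = -16 (h = -(2*5 + (-3*(-1))*(-1 - 3*(-1))) = -(10 + 3*(-1 + 3)) = -(10 + 3*2) = -(10 + 6) = -1*16 = -16)
154*(h + 138) = 154*(-16 + 138) = 154*122 = 18788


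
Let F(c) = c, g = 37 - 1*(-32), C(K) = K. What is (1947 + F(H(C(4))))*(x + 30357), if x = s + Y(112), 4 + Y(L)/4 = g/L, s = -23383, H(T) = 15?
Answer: 191190033/14 ≈ 1.3656e+7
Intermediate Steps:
g = 69 (g = 37 + 32 = 69)
Y(L) = -16 + 276/L (Y(L) = -16 + 4*(69/L) = -16 + 276/L)
x = -655103/28 (x = -23383 + (-16 + 276/112) = -23383 + (-16 + 276*(1/112)) = -23383 + (-16 + 69/28) = -23383 - 379/28 = -655103/28 ≈ -23397.)
(1947 + F(H(C(4))))*(x + 30357) = (1947 + 15)*(-655103/28 + 30357) = 1962*(194893/28) = 191190033/14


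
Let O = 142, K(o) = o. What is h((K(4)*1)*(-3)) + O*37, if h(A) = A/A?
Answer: 5255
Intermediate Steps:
h(A) = 1
h((K(4)*1)*(-3)) + O*37 = 1 + 142*37 = 1 + 5254 = 5255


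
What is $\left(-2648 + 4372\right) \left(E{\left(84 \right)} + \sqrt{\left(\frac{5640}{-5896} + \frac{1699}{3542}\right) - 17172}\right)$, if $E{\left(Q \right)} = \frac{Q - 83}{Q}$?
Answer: $\frac{431}{21} + \frac{862 i \sqrt{967118431369090}}{118657} \approx 20.524 + 2.2592 \cdot 10^{5} i$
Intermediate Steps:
$E{\left(Q \right)} = \frac{-83 + Q}{Q}$ ($E{\left(Q \right)} = \frac{Q - 83}{Q} = \frac{-83 + Q}{Q}$)
$\left(-2648 + 4372\right) \left(E{\left(84 \right)} + \sqrt{\left(\frac{5640}{-5896} + \frac{1699}{3542}\right) - 17172}\right) = \left(-2648 + 4372\right) \left(\frac{-83 + 84}{84} + \sqrt{\left(\frac{5640}{-5896} + \frac{1699}{3542}\right) - 17172}\right) = 1724 \left(\frac{1}{84} \cdot 1 + \sqrt{\left(5640 \left(- \frac{1}{5896}\right) + 1699 \cdot \frac{1}{3542}\right) - 17172}\right) = 1724 \left(\frac{1}{84} + \sqrt{\left(- \frac{705}{737} + \frac{1699}{3542}\right) - 17172}\right) = 1724 \left(\frac{1}{84} + \sqrt{- \frac{113177}{237314} - 17172}\right) = 1724 \left(\frac{1}{84} + \sqrt{- \frac{4075269185}{237314}}\right) = 1724 \left(\frac{1}{84} + \frac{i \sqrt{967118431369090}}{237314}\right) = \frac{431}{21} + \frac{862 i \sqrt{967118431369090}}{118657}$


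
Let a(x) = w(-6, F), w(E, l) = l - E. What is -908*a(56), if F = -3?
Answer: -2724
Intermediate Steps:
a(x) = 3 (a(x) = -3 - 1*(-6) = -3 + 6 = 3)
-908*a(56) = -908*3 = -2724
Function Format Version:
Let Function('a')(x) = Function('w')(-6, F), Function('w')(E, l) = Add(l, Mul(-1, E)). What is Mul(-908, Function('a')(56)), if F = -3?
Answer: -2724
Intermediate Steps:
Function('a')(x) = 3 (Function('a')(x) = Add(-3, Mul(-1, -6)) = Add(-3, 6) = 3)
Mul(-908, Function('a')(56)) = Mul(-908, 3) = -2724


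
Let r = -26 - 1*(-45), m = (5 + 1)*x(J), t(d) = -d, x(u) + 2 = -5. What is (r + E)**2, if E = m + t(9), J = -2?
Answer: 1024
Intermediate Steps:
x(u) = -7 (x(u) = -2 - 5 = -7)
m = -42 (m = (5 + 1)*(-7) = 6*(-7) = -42)
r = 19 (r = -26 + 45 = 19)
E = -51 (E = -42 - 1*9 = -42 - 9 = -51)
(r + E)**2 = (19 - 51)**2 = (-32)**2 = 1024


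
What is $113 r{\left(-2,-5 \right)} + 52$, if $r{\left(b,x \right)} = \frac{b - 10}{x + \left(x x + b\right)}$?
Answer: $- \frac{70}{3} \approx -23.333$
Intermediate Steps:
$r{\left(b,x \right)} = \frac{-10 + b}{b + x + x^{2}}$ ($r{\left(b,x \right)} = \frac{-10 + b}{x + \left(x^{2} + b\right)} = \frac{-10 + b}{x + \left(b + x^{2}\right)} = \frac{-10 + b}{b + x + x^{2}}$)
$113 r{\left(-2,-5 \right)} + 52 = 113 \frac{-10 - 2}{-2 - 5 + \left(-5\right)^{2}} + 52 = 113 \frac{1}{-2 - 5 + 25} \left(-12\right) + 52 = 113 \cdot \frac{1}{18} \left(-12\right) + 52 = 113 \left(- \frac{2}{3}\right) + 52 = - \frac{226}{3} + 52 = - \frac{70}{3}$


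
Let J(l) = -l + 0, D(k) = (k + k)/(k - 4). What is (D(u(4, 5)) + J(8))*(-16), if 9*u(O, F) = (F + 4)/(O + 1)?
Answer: 2464/19 ≈ 129.68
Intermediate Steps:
u(O, F) = (4 + F)/(9*(1 + O)) (u(O, F) = ((F + 4)/(O + 1))/9 = ((4 + F)/(1 + O))/9 = (4 + F)/(9*(1 + O)))
D(k) = 2*k/(-4 + k) (D(k) = (2*k)/(-4 + k) = 2*k/(-4 + k))
J(l) = -l
(D(u(4, 5)) + J(8))*(-16) = (2*((4 + 5)/(9*(1 + 4)))/(-4 + (4 + 5)/(9*(1 + 4))) - 1*8)*(-16) = (2*((1/9)*9/5)/(-4 + (1/9)*9/5) - 8)*(-16) = (2*((1/9)*(1/5)*9)/(-4 + (1/9)*(1/5)*9) - 8)*(-16) = (2*(1/5)/(-4 + 1/5) - 8)*(-16) = (2*(1/5)/(-19/5) - 8)*(-16) = (2*(1/5)*(-5/19) - 8)*(-16) = (-2/19 - 8)*(-16) = -154/19*(-16) = 2464/19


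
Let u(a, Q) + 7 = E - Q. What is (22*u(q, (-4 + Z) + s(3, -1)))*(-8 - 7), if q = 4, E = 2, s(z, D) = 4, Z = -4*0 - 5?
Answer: 0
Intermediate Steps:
Z = -5 (Z = 0 - 5 = -5)
u(a, Q) = -5 - Q (u(a, Q) = -7 + (2 - Q) = -5 - Q)
(22*u(q, (-4 + Z) + s(3, -1)))*(-8 - 7) = (22*(-5 - ((-4 - 5) + 4)))*(-8 - 7) = (22*(-5 - (-9 + 4)))*(-15) = (22*(-5 - 1*(-5)))*(-15) = (22*(-5 + 5))*(-15) = (22*0)*(-15) = 0*(-15) = 0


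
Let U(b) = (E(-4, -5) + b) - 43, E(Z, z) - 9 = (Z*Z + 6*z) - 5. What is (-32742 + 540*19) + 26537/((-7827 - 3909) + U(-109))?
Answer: -267517373/11898 ≈ -22484.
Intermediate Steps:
E(Z, z) = 4 + Z² + 6*z (E(Z, z) = 9 + ((Z*Z + 6*z) - 5) = 9 + ((Z² + 6*z) - 5) = 9 + (-5 + Z² + 6*z) = 4 + Z² + 6*z)
U(b) = -53 + b (U(b) = ((4 + (-4)² + 6*(-5)) + b) - 43 = ((4 + 16 - 30) + b) - 43 = (-10 + b) - 43 = -53 + b)
(-32742 + 540*19) + 26537/((-7827 - 3909) + U(-109)) = (-32742 + 540*19) + 26537/((-7827 - 3909) + (-53 - 109)) = (-32742 + 10260) + 26537/(-11736 - 162) = -22482 + 26537/(-11898) = -22482 + 26537*(-1/11898) = -22482 - 26537/11898 = -267517373/11898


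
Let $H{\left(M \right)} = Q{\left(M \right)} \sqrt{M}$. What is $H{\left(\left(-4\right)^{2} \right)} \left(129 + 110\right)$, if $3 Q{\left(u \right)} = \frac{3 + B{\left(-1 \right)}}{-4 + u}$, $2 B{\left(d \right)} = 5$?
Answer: $\frac{2629}{18} \approx 146.06$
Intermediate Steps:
$B{\left(d \right)} = \frac{5}{2}$ ($B{\left(d \right)} = \frac{1}{2} \cdot 5 = \frac{5}{2}$)
$Q{\left(u \right)} = \frac{11}{6 \left(-4 + u\right)}$ ($Q{\left(u \right)} = \frac{\left(3 + \frac{5}{2}\right) \frac{1}{-4 + u}}{3} = \frac{\frac{11}{2} \frac{1}{-4 + u}}{3} = \frac{11}{6 \left(-4 + u\right)}$)
$H{\left(M \right)} = \frac{11 \sqrt{M}}{6 \left(-4 + M\right)}$ ($H{\left(M \right)} = \frac{11}{6 \left(-4 + M\right)} \sqrt{M} = \frac{11 \sqrt{M}}{6 \left(-4 + M\right)}$)
$H{\left(\left(-4\right)^{2} \right)} \left(129 + 110\right) = \frac{11 \sqrt{\left(-4\right)^{2}}}{6 \left(-4 + \left(-4\right)^{2}\right)} \left(129 + 110\right) = \frac{11 \sqrt{16}}{6 \left(-4 + 16\right)} 239 = \frac{11}{6} \cdot 4 \cdot \frac{1}{12} \cdot 239 = \frac{11}{18} \cdot 239 = \frac{2629}{18}$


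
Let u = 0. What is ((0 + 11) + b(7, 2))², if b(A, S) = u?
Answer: 121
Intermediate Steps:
b(A, S) = 0
((0 + 11) + b(7, 2))² = ((0 + 11) + 0)² = (11 + 0)² = 11² = 121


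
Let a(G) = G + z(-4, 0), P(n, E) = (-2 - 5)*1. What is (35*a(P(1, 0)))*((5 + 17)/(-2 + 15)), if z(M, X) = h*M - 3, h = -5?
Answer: 7700/13 ≈ 592.31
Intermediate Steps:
P(n, E) = -7 (P(n, E) = -7*1 = -7)
z(M, X) = -3 - 5*M (z(M, X) = -5*M - 3 = -3 - 5*M)
a(G) = 17 + G (a(G) = G + (-3 - 5*(-4)) = G + (-3 + 20) = G + 17 = 17 + G)
(35*a(P(1, 0)))*((5 + 17)/(-2 + 15)) = (35*(17 - 7))*((5 + 17)/(-2 + 15)) = (35*10)*(22/13) = 350*(22*(1/13)) = 350*(22/13) = 7700/13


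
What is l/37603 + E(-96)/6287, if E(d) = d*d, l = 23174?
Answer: 492244186/236410061 ≈ 2.0822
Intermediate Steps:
E(d) = d²
l/37603 + E(-96)/6287 = 23174/37603 + (-96)²/6287 = 23174*(1/37603) + 9216*(1/6287) = 23174/37603 + 9216/6287 = 492244186/236410061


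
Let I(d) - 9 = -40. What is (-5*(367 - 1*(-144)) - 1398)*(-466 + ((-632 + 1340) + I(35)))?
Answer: -834083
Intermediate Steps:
I(d) = -31 (I(d) = 9 - 40 = -31)
(-5*(367 - 1*(-144)) - 1398)*(-466 + ((-632 + 1340) + I(35))) = (-5*(367 - 1*(-144)) - 1398)*(-466 + ((-632 + 1340) - 31)) = (-5*(367 + 144) - 1398)*(-466 + (708 - 31)) = (-5*511 - 1398)*(-466 + 677) = (-2555 - 1398)*211 = -3953*211 = -834083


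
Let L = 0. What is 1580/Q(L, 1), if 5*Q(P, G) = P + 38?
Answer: 3950/19 ≈ 207.89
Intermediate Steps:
Q(P, G) = 38/5 + P/5 (Q(P, G) = (P + 38)/5 = (38 + P)/5 = 38/5 + P/5)
1580/Q(L, 1) = 1580/(38/5 + (1/5)*0) = 1580/(38/5 + 0) = 1580/(38/5) = 1580*(5/38) = 3950/19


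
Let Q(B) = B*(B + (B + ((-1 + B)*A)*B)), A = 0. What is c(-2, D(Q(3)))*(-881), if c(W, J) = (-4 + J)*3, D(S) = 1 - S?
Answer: 55503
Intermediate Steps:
Q(B) = 2*B² (Q(B) = B*(B + (B + ((-1 + B)*0)*B)) = B*(B + (B + 0*B)) = B*(B + (B + 0)) = B*(B + B) = B*(2*B) = 2*B²)
c(W, J) = -12 + 3*J
c(-2, D(Q(3)))*(-881) = (-12 + 3*(1 - 2*3²))*(-881) = (-12 + 3*(1 - 2*9))*(-881) = (-12 + 3*(1 - 1*18))*(-881) = (-12 + 3*(1 - 18))*(-881) = (-12 + 3*(-17))*(-881) = (-12 - 51)*(-881) = -63*(-881) = 55503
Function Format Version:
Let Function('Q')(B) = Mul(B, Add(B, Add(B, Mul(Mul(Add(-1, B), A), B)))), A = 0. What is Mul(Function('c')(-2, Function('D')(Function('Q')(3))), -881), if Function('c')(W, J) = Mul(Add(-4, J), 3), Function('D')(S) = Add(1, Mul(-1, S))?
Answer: 55503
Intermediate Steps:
Function('Q')(B) = Mul(2, Pow(B, 2)) (Function('Q')(B) = Mul(B, Add(B, Add(B, Mul(Mul(Add(-1, B), 0), B)))) = Mul(B, Add(B, Add(B, Mul(0, B)))) = Mul(B, Add(B, Add(B, 0))) = Mul(B, Add(B, B)) = Mul(B, Mul(2, B)) = Mul(2, Pow(B, 2)))
Function('c')(W, J) = Add(-12, Mul(3, J))
Mul(Function('c')(-2, Function('D')(Function('Q')(3))), -881) = Mul(Add(-12, Mul(3, Add(1, Mul(-1, Mul(2, Pow(3, 2)))))), -881) = Mul(Add(-12, Mul(3, Add(1, Mul(-1, Mul(2, 9))))), -881) = Mul(Add(-12, Mul(3, Add(1, Mul(-1, 18)))), -881) = Mul(Add(-12, Mul(3, Add(1, -18))), -881) = Mul(Add(-12, Mul(3, -17)), -881) = Mul(Add(-12, -51), -881) = Mul(-63, -881) = 55503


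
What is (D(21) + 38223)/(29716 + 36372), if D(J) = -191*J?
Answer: 8553/16522 ≈ 0.51767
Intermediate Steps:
(D(21) + 38223)/(29716 + 36372) = (-191*21 + 38223)/(29716 + 36372) = (-4011 + 38223)/66088 = 34212*(1/66088) = 8553/16522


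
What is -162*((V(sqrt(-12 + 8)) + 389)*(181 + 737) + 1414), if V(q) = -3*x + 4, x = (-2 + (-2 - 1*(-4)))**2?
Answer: -58674456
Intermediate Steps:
x = 0 (x = (-2 + (-2 + 4))**2 = (-2 + 2)**2 = 0**2 = 0)
V(q) = 4 (V(q) = -3*0 + 4 = 0 + 4 = 4)
-162*((V(sqrt(-12 + 8)) + 389)*(181 + 737) + 1414) = -162*((4 + 389)*(181 + 737) + 1414) = -162*(393*918 + 1414) = -162*(360774 + 1414) = -162*362188 = -58674456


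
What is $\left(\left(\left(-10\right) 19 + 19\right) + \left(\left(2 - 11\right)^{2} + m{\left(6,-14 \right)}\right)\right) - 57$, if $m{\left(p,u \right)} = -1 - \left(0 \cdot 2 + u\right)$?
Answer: $-134$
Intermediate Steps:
$m{\left(p,u \right)} = -1 - u$ ($m{\left(p,u \right)} = -1 - \left(0 + u\right) = -1 - u$)
$\left(\left(\left(-10\right) 19 + 19\right) + \left(\left(2 - 11\right)^{2} + m{\left(6,-14 \right)}\right)\right) - 57 = \left(\left(\left(-10\right) 19 + 19\right) + \left(\left(2 - 11\right)^{2} - -13\right)\right) - 57 = \left(\left(-190 + 19\right) + \left(\left(-9\right)^{2} + \left(-1 + 14\right)\right)\right) - 57 = \left(-171 + \left(81 + 13\right)\right) - 57 = \left(-171 + 94\right) - 57 = -77 - 57 = -134$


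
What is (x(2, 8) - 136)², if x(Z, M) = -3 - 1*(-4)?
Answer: 18225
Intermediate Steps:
x(Z, M) = 1 (x(Z, M) = -3 + 4 = 1)
(x(2, 8) - 136)² = (1 - 136)² = (-135)² = 18225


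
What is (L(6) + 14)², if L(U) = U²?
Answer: 2500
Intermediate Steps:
(L(6) + 14)² = (6² + 14)² = (36 + 14)² = 50² = 2500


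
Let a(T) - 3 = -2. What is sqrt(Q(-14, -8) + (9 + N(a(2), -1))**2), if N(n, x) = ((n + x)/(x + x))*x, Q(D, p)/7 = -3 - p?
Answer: 2*sqrt(29) ≈ 10.770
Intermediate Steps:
Q(D, p) = -21 - 7*p (Q(D, p) = 7*(-3 - p) = -21 - 7*p)
a(T) = 1 (a(T) = 3 - 2 = 1)
N(n, x) = n/2 + x/2 (N(n, x) = ((n + x)/((2*x)))*x = ((n + x)*(1/(2*x)))*x = ((n + x)/(2*x))*x = n/2 + x/2)
sqrt(Q(-14, -8) + (9 + N(a(2), -1))**2) = sqrt((-21 - 7*(-8)) + (9 + ((1/2)*1 + (1/2)*(-1)))**2) = sqrt((-21 + 56) + (9 + (1/2 - 1/2))**2) = sqrt(35 + (9 + 0)**2) = sqrt(35 + 9**2) = sqrt(35 + 81) = sqrt(116) = 2*sqrt(29)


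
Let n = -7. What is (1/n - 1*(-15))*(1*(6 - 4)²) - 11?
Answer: 339/7 ≈ 48.429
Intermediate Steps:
(1/n - 1*(-15))*(1*(6 - 4)²) - 11 = (1/(-7) - 1*(-15))*(1*(6 - 4)²) - 11 = (-⅐ + 15)*(1*2²) - 11 = 104*(1*4)/7 - 11 = (104/7)*4 - 11 = 416/7 - 11 = 339/7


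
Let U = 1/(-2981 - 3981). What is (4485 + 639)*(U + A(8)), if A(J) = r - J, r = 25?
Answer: 303220386/3481 ≈ 87107.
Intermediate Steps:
A(J) = 25 - J
U = -1/6962 (U = 1/(-6962) = -1/6962 ≈ -0.00014364)
(4485 + 639)*(U + A(8)) = (4485 + 639)*(-1/6962 + (25 - 1*8)) = 5124*(-1/6962 + (25 - 8)) = 5124*(-1/6962 + 17) = 5124*(118353/6962) = 303220386/3481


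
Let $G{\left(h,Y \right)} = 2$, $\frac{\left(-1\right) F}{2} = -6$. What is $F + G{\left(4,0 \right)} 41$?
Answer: $94$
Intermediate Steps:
$F = 12$ ($F = \left(-2\right) \left(-6\right) = 12$)
$F + G{\left(4,0 \right)} 41 = 12 + 2 \cdot 41 = 12 + 82 = 94$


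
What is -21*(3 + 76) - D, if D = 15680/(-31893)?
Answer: -52894807/31893 ≈ -1658.5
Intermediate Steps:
D = -15680/31893 (D = 15680*(-1/31893) = -15680/31893 ≈ -0.49164)
-21*(3 + 76) - D = -21*(3 + 76) - 1*(-15680/31893) = -21*79 + 15680/31893 = -1659 + 15680/31893 = -52894807/31893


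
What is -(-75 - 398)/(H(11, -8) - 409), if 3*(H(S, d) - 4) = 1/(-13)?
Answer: -1677/1436 ≈ -1.1678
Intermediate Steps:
H(S, d) = 155/39 (H(S, d) = 4 + (⅓)/(-13) = 4 + (⅓)*(-1/13) = 4 - 1/39 = 155/39)
-(-75 - 398)/(H(11, -8) - 409) = -(-75 - 398)/(155/39 - 409) = -(-473)/(-15796/39) = -(-473)*(-39)/15796 = -1*1677/1436 = -1677/1436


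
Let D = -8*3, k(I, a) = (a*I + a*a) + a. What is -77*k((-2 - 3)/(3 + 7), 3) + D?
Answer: -1665/2 ≈ -832.50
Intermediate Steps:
k(I, a) = a + a² + I*a (k(I, a) = (I*a + a²) + a = (a² + I*a) + a = a + a² + I*a)
D = -24
-77*k((-2 - 3)/(3 + 7), 3) + D = -231*(1 + (-2 - 3)/(3 + 7) + 3) - 24 = -231*(1 - 5/10 + 3) - 24 = -231*(1 - 5*⅒ + 3) - 24 = -231*(1 - ½ + 3) - 24 = -231*7/2 - 24 = -77*21/2 - 24 = -1617/2 - 24 = -1665/2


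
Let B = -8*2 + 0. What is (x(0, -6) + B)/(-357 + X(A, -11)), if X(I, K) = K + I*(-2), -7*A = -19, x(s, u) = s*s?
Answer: 56/1307 ≈ 0.042846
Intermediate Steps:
x(s, u) = s**2
A = 19/7 (A = -1/7*(-19) = 19/7 ≈ 2.7143)
X(I, K) = K - 2*I
B = -16 (B = -16 + 0 = -16)
(x(0, -6) + B)/(-357 + X(A, -11)) = (0**2 - 16)/(-357 + (-11 - 2*19/7)) = (0 - 16)/(-357 + (-11 - 38/7)) = -16/(-357 - 115/7) = -16/(-2614/7) = -16*(-7/2614) = 56/1307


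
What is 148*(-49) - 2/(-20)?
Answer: -72519/10 ≈ -7251.9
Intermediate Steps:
148*(-49) - 2/(-20) = -7252 - 2*(-1/20) = -7252 + ⅒ = -72519/10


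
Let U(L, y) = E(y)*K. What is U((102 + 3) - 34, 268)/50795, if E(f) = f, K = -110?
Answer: -5896/10159 ≈ -0.58037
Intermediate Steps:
U(L, y) = -110*y (U(L, y) = y*(-110) = -110*y)
U((102 + 3) - 34, 268)/50795 = -110*268/50795 = -29480*1/50795 = -5896/10159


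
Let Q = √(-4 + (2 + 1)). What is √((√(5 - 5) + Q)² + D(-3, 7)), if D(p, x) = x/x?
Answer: 0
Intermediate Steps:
Q = I (Q = √(-4 + 3) = √(-1) = I ≈ 1.0*I)
D(p, x) = 1
√((√(5 - 5) + Q)² + D(-3, 7)) = √((√(5 - 5) + I)² + 1) = √((√0 + I)² + 1) = √((0 + I)² + 1) = √(I² + 1) = √(-1 + 1) = √0 = 0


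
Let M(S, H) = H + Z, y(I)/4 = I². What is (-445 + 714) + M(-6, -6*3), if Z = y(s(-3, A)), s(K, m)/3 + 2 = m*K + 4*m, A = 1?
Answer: 287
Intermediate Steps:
s(K, m) = -6 + 12*m + 3*K*m (s(K, m) = -6 + 3*(m*K + 4*m) = -6 + 3*(K*m + 4*m) = -6 + 3*(4*m + K*m) = -6 + (12*m + 3*K*m) = -6 + 12*m + 3*K*m)
y(I) = 4*I²
Z = 36 (Z = 4*(-6 + 12*1 + 3*(-3)*1)² = 4*(-6 + 12 - 9)² = 4*(-3)² = 4*9 = 36)
M(S, H) = 36 + H (M(S, H) = H + 36 = 36 + H)
(-445 + 714) + M(-6, -6*3) = (-445 + 714) + (36 - 6*3) = 269 + (36 - 18) = 269 + 18 = 287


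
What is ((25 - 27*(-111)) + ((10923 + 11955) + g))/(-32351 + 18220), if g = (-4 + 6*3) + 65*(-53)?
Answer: -22469/14131 ≈ -1.5900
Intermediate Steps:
g = -3431 (g = (-4 + 18) - 3445 = 14 - 3445 = -3431)
((25 - 27*(-111)) + ((10923 + 11955) + g))/(-32351 + 18220) = ((25 - 27*(-111)) + ((10923 + 11955) - 3431))/(-32351 + 18220) = ((25 + 2997) + (22878 - 3431))/(-14131) = (3022 + 19447)*(-1/14131) = 22469*(-1/14131) = -22469/14131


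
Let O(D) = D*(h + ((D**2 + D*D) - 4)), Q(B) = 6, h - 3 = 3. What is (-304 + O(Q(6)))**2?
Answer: 19600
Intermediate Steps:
h = 6 (h = 3 + 3 = 6)
O(D) = D*(2 + 2*D**2) (O(D) = D*(6 + ((D**2 + D*D) - 4)) = D*(6 + ((D**2 + D**2) - 4)) = D*(6 + (2*D**2 - 4)) = D*(6 + (-4 + 2*D**2)) = D*(2 + 2*D**2))
(-304 + O(Q(6)))**2 = (-304 + 2*6*(1 + 6**2))**2 = (-304 + 2*6*(1 + 36))**2 = (-304 + 2*6*37)**2 = (-304 + 444)**2 = 140**2 = 19600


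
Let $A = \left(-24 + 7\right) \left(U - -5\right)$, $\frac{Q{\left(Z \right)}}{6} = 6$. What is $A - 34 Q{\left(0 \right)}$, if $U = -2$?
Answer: $-1275$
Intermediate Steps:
$Q{\left(Z \right)} = 36$ ($Q{\left(Z \right)} = 6 \cdot 6 = 36$)
$A = -51$ ($A = \left(-24 + 7\right) \left(-2 - -5\right) = - 17 \left(-2 + 5\right) = \left(-17\right) 3 = -51$)
$A - 34 Q{\left(0 \right)} = -51 - 1224 = -1275$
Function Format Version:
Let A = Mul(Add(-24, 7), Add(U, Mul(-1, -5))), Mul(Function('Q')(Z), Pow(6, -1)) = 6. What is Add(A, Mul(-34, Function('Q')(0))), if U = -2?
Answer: -1275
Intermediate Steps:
Function('Q')(Z) = 36 (Function('Q')(Z) = Mul(6, 6) = 36)
A = -51 (A = Mul(Add(-24, 7), Add(-2, Mul(-1, -5))) = Mul(-17, Add(-2, 5)) = Mul(-17, 3) = -51)
Add(A, Mul(-34, Function('Q')(0))) = Add(-51, Mul(-34, 36)) = Add(-51, -1224) = -1275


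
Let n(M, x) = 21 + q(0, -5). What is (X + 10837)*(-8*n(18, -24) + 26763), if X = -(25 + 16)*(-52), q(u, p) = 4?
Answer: 344495547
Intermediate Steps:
X = 2132 (X = -41*(-52) = -1*(-2132) = 2132)
n(M, x) = 25 (n(M, x) = 21 + 4 = 25)
(X + 10837)*(-8*n(18, -24) + 26763) = (2132 + 10837)*(-8*25 + 26763) = 12969*(-200 + 26763) = 12969*26563 = 344495547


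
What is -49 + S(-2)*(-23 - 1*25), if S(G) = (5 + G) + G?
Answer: -97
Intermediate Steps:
S(G) = 5 + 2*G
-49 + S(-2)*(-23 - 1*25) = -49 + (5 + 2*(-2))*(-23 - 1*25) = -49 + (5 - 4)*(-23 - 25) = -49 + 1*(-48) = -49 - 48 = -97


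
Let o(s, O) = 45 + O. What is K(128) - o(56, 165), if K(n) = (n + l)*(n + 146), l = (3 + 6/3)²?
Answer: 41712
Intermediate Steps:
l = 25 (l = (3 + 6*(⅓))² = (3 + 2)² = 5² = 25)
K(n) = (25 + n)*(146 + n) (K(n) = (n + 25)*(n + 146) = (25 + n)*(146 + n))
K(128) - o(56, 165) = (3650 + 128² + 171*128) - (45 + 165) = (3650 + 16384 + 21888) - 1*210 = 41922 - 210 = 41712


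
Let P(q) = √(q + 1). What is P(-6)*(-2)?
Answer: -2*I*√5 ≈ -4.4721*I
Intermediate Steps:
P(q) = √(1 + q)
P(-6)*(-2) = √(1 - 6)*(-2) = √(-5)*(-2) = (I*√5)*(-2) = -2*I*√5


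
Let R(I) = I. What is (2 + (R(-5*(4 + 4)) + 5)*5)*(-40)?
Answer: 6920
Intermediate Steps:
(2 + (R(-5*(4 + 4)) + 5)*5)*(-40) = (2 + (-5*(4 + 4) + 5)*5)*(-40) = (2 + (-5*8 + 5)*5)*(-40) = (2 + (-40 + 5)*5)*(-40) = (2 - 35*5)*(-40) = (2 - 175)*(-40) = -173*(-40) = 6920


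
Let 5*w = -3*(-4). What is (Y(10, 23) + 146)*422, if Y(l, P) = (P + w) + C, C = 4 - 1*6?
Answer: 357434/5 ≈ 71487.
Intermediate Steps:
w = 12/5 (w = (-3*(-4))/5 = (⅕)*12 = 12/5 ≈ 2.4000)
C = -2 (C = 4 - 6 = -2)
Y(l, P) = ⅖ + P (Y(l, P) = (P + 12/5) - 2 = (12/5 + P) - 2 = ⅖ + P)
(Y(10, 23) + 146)*422 = ((⅖ + 23) + 146)*422 = (117/5 + 146)*422 = (847/5)*422 = 357434/5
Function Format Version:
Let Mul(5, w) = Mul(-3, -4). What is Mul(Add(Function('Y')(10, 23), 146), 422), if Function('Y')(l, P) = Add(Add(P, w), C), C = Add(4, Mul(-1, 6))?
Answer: Rational(357434, 5) ≈ 71487.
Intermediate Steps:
w = Rational(12, 5) (w = Mul(Rational(1, 5), Mul(-3, -4)) = Mul(Rational(1, 5), 12) = Rational(12, 5) ≈ 2.4000)
C = -2 (C = Add(4, -6) = -2)
Function('Y')(l, P) = Add(Rational(2, 5), P) (Function('Y')(l, P) = Add(Add(P, Rational(12, 5)), -2) = Add(Add(Rational(12, 5), P), -2) = Add(Rational(2, 5), P))
Mul(Add(Function('Y')(10, 23), 146), 422) = Mul(Add(Add(Rational(2, 5), 23), 146), 422) = Mul(Add(Rational(117, 5), 146), 422) = Mul(Rational(847, 5), 422) = Rational(357434, 5)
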